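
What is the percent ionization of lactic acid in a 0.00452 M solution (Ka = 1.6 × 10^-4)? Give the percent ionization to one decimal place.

CH3CH(OH)COOH ⇌ CH3CH(OH)COO- + H+; let x = [H+] at equilibrium.
Ka = x²/(C₀ − x); solving the quadratic gives x = 7.74 × 10^-4 M.
% ionization = x/C₀ × 100% = 7.74 × 10^-4/0.00452 × 100% = 17.1%

17.1%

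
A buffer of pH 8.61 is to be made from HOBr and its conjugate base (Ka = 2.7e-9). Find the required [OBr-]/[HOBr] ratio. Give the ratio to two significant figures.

ratio = 1.1

pKa = -log(2.7 × 10^-9) = 8.569
pH = pKa + log(r) ⇒ log(r) = 8.61 − 8.569 = +0.041
r = [OBr-]/[HOBr] = 10^(+0.041) = 1.1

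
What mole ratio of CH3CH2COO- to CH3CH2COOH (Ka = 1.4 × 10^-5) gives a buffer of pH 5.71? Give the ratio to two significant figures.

pKa = -log(1.4 × 10^-5) = 4.854
pH = pKa + log(r) ⇒ log(r) = 5.71 − 4.854 = +0.856
r = [CH3CH2COO-]/[CH3CH2COOH] = 10^(+0.856) = 7.18

ratio = 7.2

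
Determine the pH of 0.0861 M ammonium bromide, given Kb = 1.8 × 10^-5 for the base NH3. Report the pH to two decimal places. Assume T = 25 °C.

pH = 5.16

NH4+ is the conjugate acid of the weak base NH3.
Ka = Kw/Kb = 1.0×10^-14 / 1.8 × 10^-5 = 5.56 × 10^-10
From the ICE table, Ka = x²/(0.0861 − x) = 5.56 × 10^-10.
Assume x ≪ 0.0861: x ≈ √(5.56 × 10^-10 × 0.0861) = 6.92 × 10^-6 M
pH = −log[H+] = −log(6.92 × 10^-6) = 5.16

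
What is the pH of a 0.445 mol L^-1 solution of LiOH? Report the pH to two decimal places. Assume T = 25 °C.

LiOH is a strong base; [OH-] = 0.445 M.
pOH = -log(0.445) = 0.35
pH = 14.00 - 0.35 = 13.65

pH = 13.65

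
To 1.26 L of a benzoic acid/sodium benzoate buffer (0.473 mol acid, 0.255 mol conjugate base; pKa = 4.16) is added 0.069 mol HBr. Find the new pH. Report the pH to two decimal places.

pH = 3.70

Added H+ converts C6H5COO- to C6H5COOH: C6H5COOH → 0.542 mol, C6H5COO- → 0.186 mol.
pH = pKa + log([A⁻]/[HA]) = 4.16 + log(0.186/0.542) = 4.16 -0.464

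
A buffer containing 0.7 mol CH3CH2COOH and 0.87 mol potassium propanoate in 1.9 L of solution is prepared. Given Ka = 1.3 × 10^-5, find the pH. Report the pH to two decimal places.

pKa = −log(1.3 × 10^-5) = 4.886
Henderson–Hasselbalch: pH = pKa + log([CH3CH2COO-]/[CH3CH2COOH]) = 4.886 + log(0.87/0.7)
pH = 4.886 + (+0.094) = 4.98

pH = 4.98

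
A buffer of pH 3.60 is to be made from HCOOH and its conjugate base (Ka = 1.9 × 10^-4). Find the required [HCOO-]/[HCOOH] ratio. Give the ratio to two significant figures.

ratio = 0.76

pKa = -log(1.9 × 10^-4) = 3.721
pH = pKa + log(r) ⇒ log(r) = 3.60 − 3.721 = -0.121
r = [HCOO-]/[HCOOH] = 10^(-0.121) = 0.757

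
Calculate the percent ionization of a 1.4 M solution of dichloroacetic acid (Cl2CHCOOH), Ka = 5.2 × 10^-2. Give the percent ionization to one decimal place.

Cl2CHCOOH ⇌ Cl2CHCOO- + H+; let x = [H+] at equilibrium.
Solve x² + 0.052x − 0.0728 = 0 → x = 2.45 × 10^-1 M
Fraction ionized = 2.45 × 10^-1 / 1.4 = 0.1750 → 17.5%

17.5%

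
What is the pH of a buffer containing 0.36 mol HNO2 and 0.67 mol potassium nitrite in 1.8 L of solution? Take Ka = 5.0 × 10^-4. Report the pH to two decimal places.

pH = 3.57

pKa = −log(5.0 × 10^-4) = 3.301
Using pH = pKa + log([base]/[acid]) with [base]/[acid] = 0.67/0.36:
pH = 3.301 + (+0.270) = 3.57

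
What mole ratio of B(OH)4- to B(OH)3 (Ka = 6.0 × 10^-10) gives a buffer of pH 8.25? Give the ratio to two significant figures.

pKa = -log(6.0 × 10^-10) = 9.222
pH = pKa + log(r) ⇒ log(r) = 8.25 − 9.222 = -0.972
r = [B(OH)4-]/[B(OH)3] = 10^(-0.972) = 0.107

ratio = 0.11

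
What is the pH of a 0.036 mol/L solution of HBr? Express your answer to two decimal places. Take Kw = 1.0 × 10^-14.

pH = 1.44

HBr is a strong acid and dissociates completely, so [H+] = 0.036 M.
pH = -log(0.036) = 1.44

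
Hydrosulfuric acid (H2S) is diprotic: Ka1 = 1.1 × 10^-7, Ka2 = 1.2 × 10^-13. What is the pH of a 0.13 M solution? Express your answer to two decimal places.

Ka1 ≫ Ka2, so treat the first dissociation as the only significant source of H+.
Ka1 = x²/(0.13 − x) = 1.1 × 10^-7
x ≈ √(1.1 × 10^-7 × 0.13) = 1.20 × 10^-4 M
pH = −log(1.20 × 10^-4) = 3.92

pH = 3.92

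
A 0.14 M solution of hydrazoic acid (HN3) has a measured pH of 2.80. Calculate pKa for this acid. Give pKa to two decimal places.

pKa = 4.74

[H+] = 10^(-2.80) = 1.58 × 10^-3 M
At equilibrium [HA] = 0.14 − 1.58 × 10^-3 = 1.38 × 10^-1 M
Ka = [H+][A-]/[HA] = (1.58 × 10^-3)² / 1.38 × 10^-1 = 1.81 × 10^-5
pKa = -log(1.81 × 10^-5) = 4.74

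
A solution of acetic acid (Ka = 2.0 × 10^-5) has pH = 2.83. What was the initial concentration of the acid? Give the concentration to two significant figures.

C₀ = 1.1 × 10^-1 M

[H+] = 10^(-2.83) = 1.48 × 10^-3 M = x
Ka = x²/(C₀ − x) ⇒ C₀ = x + x²/Ka
C₀ = 1.48 × 10^-3 + (1.48 × 10^-3)²/(2.0 × 10^-5) = 1.11 × 10^-1 M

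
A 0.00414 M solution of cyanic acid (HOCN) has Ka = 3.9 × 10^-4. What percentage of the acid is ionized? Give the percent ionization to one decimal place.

26.3%

HOCN ⇌ OCN- + H+; let x = [H+] at equilibrium.
Ka = x²/(C₀ − x); solving the quadratic gives x = 1.09 × 10^-3 M.
% ionization = x/C₀ × 100% = 1.09 × 10^-3/0.00414 × 100% = 26.3%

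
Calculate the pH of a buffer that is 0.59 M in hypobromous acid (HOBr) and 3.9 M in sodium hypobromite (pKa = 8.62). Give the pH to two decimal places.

Using pH = pKa + log([base]/[acid]) with [base]/[acid] = 3.9/0.59:
pH = 8.62 + (+0.820) = 9.44

pH = 9.44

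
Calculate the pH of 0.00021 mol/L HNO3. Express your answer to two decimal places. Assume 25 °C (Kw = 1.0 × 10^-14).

pH = 3.68

HNO3 is a strong acid and dissociates completely, so [H+] = 0.00021 M.
pH = -log(0.00021) = 3.68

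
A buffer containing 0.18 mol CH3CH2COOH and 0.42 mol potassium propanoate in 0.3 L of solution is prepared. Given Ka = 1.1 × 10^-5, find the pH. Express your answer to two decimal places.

pH = 5.33

pKa = −log(1.1 × 10^-5) = 4.959
pH = pKa + log([A⁻]/[HA]) = 4.959 + log(0.42/0.18)
pH = 4.959 + (+0.368) = 5.33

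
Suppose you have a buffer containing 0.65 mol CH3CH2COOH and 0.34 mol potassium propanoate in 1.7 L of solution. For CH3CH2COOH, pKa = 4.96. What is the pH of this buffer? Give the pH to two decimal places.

Henderson–Hasselbalch: pH = pKa + log([CH3CH2COO-]/[CH3CH2COOH]) = 4.96 + log(0.34/0.65)
pH = 4.96 + (-0.281) = 4.68

pH = 4.68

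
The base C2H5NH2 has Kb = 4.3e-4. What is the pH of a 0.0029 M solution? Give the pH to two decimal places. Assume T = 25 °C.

pH = 10.96

C2H5NH2 + H2O ⇌ C2H5NH3+ + OH-
Kb = [OH-]²/(0.0029 − [OH-]) = 4.3 × 10^-4
Here C₀/Kb ≈ 6.74, so the small-[OH-] approximation fails. Use the quadratic:
[OH-] = [−0.00043 + √(0.00043² + 4.99e-06)]/2 = 9.22 × 10^-4 M
pOH = −log(9.22 × 10^-4) = 3.04; pH = 14.00 − 3.04 = 10.96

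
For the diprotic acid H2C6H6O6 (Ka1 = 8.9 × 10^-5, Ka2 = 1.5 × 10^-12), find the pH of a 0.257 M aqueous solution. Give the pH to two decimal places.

pH = 2.32

Ka1 ≫ Ka2, so treat the first dissociation as the only significant source of H+.
Ka1 = x²/(0.257 − x) = 8.9 × 10^-5
x ≈ √(8.9 × 10^-5 × 0.257) = 4.78 × 10^-3 M
pH = −log(4.78 × 10^-3) = 2.32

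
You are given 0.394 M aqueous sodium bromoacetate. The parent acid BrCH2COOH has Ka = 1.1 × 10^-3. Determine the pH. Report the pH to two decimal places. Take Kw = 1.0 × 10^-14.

pH = 8.28

BrCH2COO- is the conjugate base of the weak acid BrCH2COOH.
Kb = Kw/Ka = 1.0×10^-14 / 1.1 × 10^-3 = 9.09 × 10^-12
Kb = x²/(0.394 − x) = 9.09 × 10^-12
Since Kb ≪ C₀, x ≈ √(Kb·C₀) = 1.89 × 10^-6 M.
pOH = 5.72, so pH = 14.00 − pOH = 8.28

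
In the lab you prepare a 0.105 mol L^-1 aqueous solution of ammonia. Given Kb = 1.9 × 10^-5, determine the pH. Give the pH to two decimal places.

NH3 + H2O ⇌ NH4+ + OH-
Let x = [OH-] at equilibrium. Kb = x²/(0.105 − x).
Assume x ≪ 0.105: x ≈ √(1.9 × 10^-5 × 0.105) = 1.41 × 10^-3 M
Check: 1.3% ionized — well under 5%, approximation valid.
pOH = −log(1.41 × 10^-3) = 2.85; pH = 14.00 − 2.85 = 11.15

pH = 11.15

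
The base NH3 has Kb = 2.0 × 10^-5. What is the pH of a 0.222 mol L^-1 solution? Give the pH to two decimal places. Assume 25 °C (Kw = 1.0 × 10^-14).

pH = 11.32

NH3 + H2O ⇌ NH4+ + OH-
From the ICE table, Kb = [OH-]²/(0.222 − [OH-]) = 2.0 × 10^-5.
Since Kb ≪ C₀, [OH-] ≈ √(Kb·C₀) = 2.11 × 10^-3 M.
pOH = −log(2.11 × 10^-3) = 2.68; pH = 14.00 − 2.68 = 11.32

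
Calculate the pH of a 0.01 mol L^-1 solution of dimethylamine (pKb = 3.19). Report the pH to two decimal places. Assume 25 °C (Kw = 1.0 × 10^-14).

pH = 11.35

(CH3)2NH + H2O ⇌ (CH3)2NH2+ + OH-
Kb = 10^(−3.19) = 6.46 × 10^-4
Kb = [OH-]²/(0.01 − [OH-]) = 6.46 × 10^-4
The 5% rule fails; solving [OH-]² + Kb·[OH-] − Kb·C₀ = 0 exactly:
[OH-] = (−Kb + √(Kb² + 4·Kb·C₀))/2 = 2.24 × 10^-3 M
pOH = 2.65, so pH = 14.00 − pOH = 11.35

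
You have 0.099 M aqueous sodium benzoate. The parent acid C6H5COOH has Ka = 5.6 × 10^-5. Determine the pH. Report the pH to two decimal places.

C6H5COO- is the conjugate base of the weak acid C6H5COOH.
Kb = Kw/Ka = 1.0×10^-14 / 5.6 × 10^-5 = 1.79 × 10^-10
From the ICE table, Kb = [OH-]²/(0.099 − [OH-]) = 1.79 × 10^-10.
Since Kb ≪ C₀, [OH-] ≈ √(Kb·C₀) = 4.21 × 10^-6 M.
([OH-]/C₀ = 0.0043% < 5%, so the approximation holds.)
pOH = −log(4.21 × 10^-6) = 5.38; pH = 14.00 − 5.38 = 8.62

pH = 8.62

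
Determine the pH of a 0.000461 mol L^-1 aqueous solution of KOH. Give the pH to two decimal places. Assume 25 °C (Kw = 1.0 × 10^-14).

KOH is a strong base; [OH-] = 0.000461 M.
pOH = -log(0.000461) = 3.34
pH = 14.00 - 3.34 = 10.66

pH = 10.66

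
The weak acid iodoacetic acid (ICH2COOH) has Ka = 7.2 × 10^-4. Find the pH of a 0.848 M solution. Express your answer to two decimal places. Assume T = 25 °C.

ICH2COOH ⇌ ICH2COO- + H+
From the ICE table, Ka = [H+]²/(0.848 − [H+]) = 7.2 × 10^-4.
Since Ka ≪ C₀, [H+] ≈ √(Ka·C₀) = 2.47 × 10^-2 M.
([H+]/C₀ = 2.9% < 5%, so the approximation holds.)
pH = −log[H+] = −log(2.47 × 10^-2) = 1.61

pH = 1.61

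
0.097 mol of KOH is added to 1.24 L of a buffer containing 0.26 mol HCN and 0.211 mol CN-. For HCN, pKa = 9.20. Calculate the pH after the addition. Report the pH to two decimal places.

pH = 9.48

After neutralization: n(HCN) = 0.163 mol, n(CN-) = 0.308 mol.
pH = pKa + log(n_CN-/n_HCN) = 9.20 + log(0.308/0.163) = 9.20 + (+0.276)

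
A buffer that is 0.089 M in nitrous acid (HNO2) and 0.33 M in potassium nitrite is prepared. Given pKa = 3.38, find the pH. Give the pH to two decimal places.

pH = 3.95

pH = pKa + log([A⁻]/[HA]) = 3.38 + log(0.33/0.089)
pH = 3.38 + (+0.569) = 3.95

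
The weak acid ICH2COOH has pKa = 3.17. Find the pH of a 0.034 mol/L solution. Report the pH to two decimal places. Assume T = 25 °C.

ICH2COOH ⇌ ICH2COO- + H+
Ka = 10^(−3.17) = 6.76 × 10^-4
From the ICE table, Ka = x²/(0.034 − x) = 6.76 × 10^-4.
The 5% rule fails; solving x² + Ka·x − Ka·C₀ = 0 exactly:
x = (−Ka + √(Ka² + 4·Ka·C₀))/2 = 4.47 × 10^-3 M
pH = −log(4.47 × 10^-3) = 2.35

pH = 2.35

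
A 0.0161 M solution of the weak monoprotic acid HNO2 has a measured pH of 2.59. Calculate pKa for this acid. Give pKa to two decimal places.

pKa = 3.31

[H+] = 10^(-2.59) = 2.57 × 10^-3 M
At equilibrium [HA] = 0.0161 − 2.57 × 10^-3 = 1.35 × 10^-2 M
Ka = [H+][A-]/[HA] = (2.57 × 10^-3)² / 1.35 × 10^-2 = 4.89 × 10^-4
pKa = -log(4.89 × 10^-4) = 3.31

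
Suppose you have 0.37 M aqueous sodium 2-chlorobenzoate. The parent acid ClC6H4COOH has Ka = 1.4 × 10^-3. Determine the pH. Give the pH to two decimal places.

pH = 8.21

ClC6H4COO- is the conjugate base of the weak acid ClC6H4COOH.
Kb = Kw/Ka = 1.0×10^-14 / 1.4 × 10^-3 = 7.14 × 10^-12
Kb = x²/(0.37 − x) = 7.14 × 10^-12
Since Kb ≪ C₀, x ≈ √(Kb·C₀) = 1.63 × 10^-6 M.
(x/C₀ = 0.00044% < 5%, so the approximation holds.)
pOH = −log(1.63 × 10^-6) = 5.79; pH = 14.00 − 5.79 = 8.21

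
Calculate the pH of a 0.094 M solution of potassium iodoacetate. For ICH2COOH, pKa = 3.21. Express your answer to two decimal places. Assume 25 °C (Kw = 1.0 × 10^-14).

ICH2COO- is the conjugate base of the weak acid ICH2COOH.
Ka = 10^(−3.21) = 6.17 × 10^-4
Kb = Kw/Ka = 1.0×10^-14 / 6.17 × 10^-4 = 1.62 × 10^-11
Kb = [OH-]²/(0.094 − [OH-]) = 1.62 × 10^-11
Assume [OH-] ≪ 0.094: [OH-] ≈ √(1.62 × 10^-11 × 0.094) = 1.23 × 10^-6 M
Check: 0.0013% ionized — well under 5%, approximation valid.
pOH = −log(1.23 × 10^-6) = 5.91; pH = 14.00 − 5.91 = 8.09

pH = 8.09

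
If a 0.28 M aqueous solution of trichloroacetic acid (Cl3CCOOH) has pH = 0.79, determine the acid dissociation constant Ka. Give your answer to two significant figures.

Ka = 2.2 × 10^-1

[H+] = 10^(-0.79) = 1.62 × 10^-1 M
At equilibrium [HA] = 0.28 − 1.62 × 10^-1 = 1.18 × 10^-1 M
Ka = [H+][A-]/[HA] = (1.62 × 10^-1)² / 1.18 × 10^-1 = 2.2 × 10^-1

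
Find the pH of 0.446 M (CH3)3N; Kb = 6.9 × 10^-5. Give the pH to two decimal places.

(CH3)3N + H2O ⇌ (CH3)3NH+ + OH-
Kb = [OH-]²/(0.446 − [OH-]) = 6.9 × 10^-5
Neglecting [OH-] in the denominator: [OH-] = √(6.9 × 10^-5 × 0.446) = 5.55 × 10^-3 M
pOH = 2.26, so pH = 14.00 − pOH = 11.74

pH = 11.74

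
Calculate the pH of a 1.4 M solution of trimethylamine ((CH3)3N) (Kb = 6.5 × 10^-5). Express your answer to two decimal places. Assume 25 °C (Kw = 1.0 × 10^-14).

(CH3)3N + H2O ⇌ (CH3)3NH+ + OH-
Let x = [OH-] at equilibrium. Kb = x²/(1.4 − x).
Assume x ≪ 1.4: x ≈ √(6.5 × 10^-5 × 1.4) = 9.54 × 10^-3 M
Check: 0.68% ionized — well under 5%, approximation valid.
pOH = −log(9.54 × 10^-3) = 2.02; pH = 14.00 − 2.02 = 11.98

pH = 11.98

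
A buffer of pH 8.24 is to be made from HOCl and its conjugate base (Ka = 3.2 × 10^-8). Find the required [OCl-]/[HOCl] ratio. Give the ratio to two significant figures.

ratio = 5.6

pKa = -log(3.2 × 10^-8) = 7.495
pH = pKa + log(r) ⇒ log(r) = 8.24 − 7.495 = +0.745
r = [OCl-]/[HOCl] = 10^(+0.745) = 5.56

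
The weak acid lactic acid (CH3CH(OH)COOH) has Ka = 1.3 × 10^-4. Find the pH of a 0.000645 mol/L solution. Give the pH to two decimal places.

CH3CH(OH)COOH ⇌ CH3CH(OH)COO- + H+
Let x = [H+] at equilibrium. Ka = x²/(0.000645 − x).
x is not negligible relative to C₀; solve x² + 0.00013·x − 8.38e-08 = 0.
x = [−0.00013 + √(0.00013² + 3.35e-07)]/2 = 2.32 × 10^-4 M
pH = −log[H+] = −log(2.32 × 10^-4) = 3.63

pH = 3.63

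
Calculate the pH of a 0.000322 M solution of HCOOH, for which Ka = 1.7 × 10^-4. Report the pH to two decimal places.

HCOOH ⇌ HCOO- + H+
Ka = [H+]²/(0.000322 − [H+]) = 1.7 × 10^-4
The 5% rule fails; solving [H+]² + Ka·[H+] − Ka·C₀ = 0 exactly:
[H+] = (−Ka + √(Ka² + 4·Ka·C₀))/2 = 1.64 × 10^-4 M
pH = −log(1.64 × 10^-4) = 3.79

pH = 3.79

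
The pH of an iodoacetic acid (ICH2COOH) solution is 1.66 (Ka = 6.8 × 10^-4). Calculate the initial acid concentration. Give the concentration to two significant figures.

[H+] = 10^(-1.66) = 2.19 × 10^-2 M = x
Ka = x²/(C₀ − x) ⇒ C₀ = x + x²/Ka
C₀ = 2.19 × 10^-2 + (2.19 × 10^-2)²/(6.8 × 10^-4) = 7.27 × 10^-1 M

C₀ = 7.3 × 10^-1 M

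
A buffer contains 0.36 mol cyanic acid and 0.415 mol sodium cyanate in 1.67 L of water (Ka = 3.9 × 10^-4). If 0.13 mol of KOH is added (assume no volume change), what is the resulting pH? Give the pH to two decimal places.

pH = 3.78

OH- converts HOCN to OCN-: HOCN → 0.23 mol, OCN- → 0.545 mol.
pKa = −log(3.9 × 10^-4) = 3.409
pH = pKa + log([A⁻]/[HA]) = 3.409 + log(0.545/0.23) = 3.409 +0.375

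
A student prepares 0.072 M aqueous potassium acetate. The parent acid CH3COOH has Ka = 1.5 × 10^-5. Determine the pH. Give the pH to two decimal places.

pH = 8.84

CH3COO- is the conjugate base of the weak acid CH3COOH.
Kb = Kw/Ka = 1.0×10^-14 / 1.5 × 10^-5 = 6.67 × 10^-10
Kb = [OH-]²/(0.072 − [OH-]) = 6.67 × 10^-10
Neglecting [OH-] in the denominator: [OH-] = √(6.67 × 10^-10 × 0.072) = 6.93 × 10^-6 M
Check: 0.0096% ionized — well under 5%, approximation valid.
pOH = 5.16, so pH = 14.00 − pOH = 8.84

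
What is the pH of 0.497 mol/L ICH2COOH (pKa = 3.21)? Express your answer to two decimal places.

ICH2COOH ⇌ ICH2COO- + H+
Ka = 10^(−3.21) = 6.17 × 10^-4
Ka = [H+]²/(0.497 − [H+]) = 6.17 × 10^-4
Assume [H+] ≪ 0.497: [H+] ≈ √(6.17 × 10^-4 × 0.497) = 1.75 × 10^-2 M
pH = −log[H+] = −log(1.75 × 10^-2) = 1.76

pH = 1.76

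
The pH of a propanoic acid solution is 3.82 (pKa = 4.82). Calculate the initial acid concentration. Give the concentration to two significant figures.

C₀ = 1.7 × 10^-3 M

[H+] = 10^(-3.82) = 1.51 × 10^-4 M = x
Ka = 10^(−4.82) = 1.51 × 10^-5
Ka = x²/(C₀ − x) ⇒ C₀ = x + x²/Ka
C₀ = 1.51 × 10^-4 + (1.51 × 10^-4)²/(1.51 × 10^-5) = 1.66 × 10^-3 M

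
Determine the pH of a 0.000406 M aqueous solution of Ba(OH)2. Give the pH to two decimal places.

Ba(OH)2 is a strong base (each formula unit releases 2 OH-); [OH-] = 0.000812 M.
pOH = -log(0.000812) = 3.09
pH = 14.00 - 3.09 = 10.91

pH = 10.91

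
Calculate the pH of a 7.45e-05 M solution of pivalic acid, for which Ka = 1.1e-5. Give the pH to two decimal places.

pH = 4.63

(CH3)3CCOOH ⇌ (CH3)3CCOO- + H+
Ka = x²/(7.45e-05 − x) = 1.1 × 10^-5
The 5% rule fails; solving x² + Ka·x − Ka·C₀ = 0 exactly:
x = (−Ka + √(Ka² + 4·Ka·C₀))/2 = 2.37 × 10^-5 M
pH = −log[H+] = −log(2.37 × 10^-5) = 4.63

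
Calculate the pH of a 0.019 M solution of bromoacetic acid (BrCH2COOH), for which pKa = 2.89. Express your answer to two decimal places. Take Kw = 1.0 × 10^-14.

BrCH2COOH ⇌ BrCH2COO- + H+
Ka = 10^(−2.89) = 1.29 × 10^-3
Ka = x²/(0.019 − x) = 1.29 × 10^-3
The 5% rule fails; solving x² + Ka·x − Ka·C₀ = 0 exactly:
x = (−Ka + √(Ka² + 4·Ka·C₀))/2 = 4.35 × 10^-3 M
pH = −log[H+] = −log(4.35 × 10^-3) = 2.36

pH = 2.36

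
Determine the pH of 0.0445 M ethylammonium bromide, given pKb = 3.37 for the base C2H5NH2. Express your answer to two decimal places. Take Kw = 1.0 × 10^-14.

pH = 5.99

C2H5NH3+ is the conjugate acid of the weak base C2H5NH2.
Kb = 10^(−3.37) = 4.27 × 10^-4
Ka = Kw/Kb = 1.0×10^-14 / 4.27 × 10^-4 = 2.34 × 10^-11
Ka = x²/(0.0445 − x) = 2.34 × 10^-11
Neglecting x in the denominator: x = √(2.34 × 10^-11 × 0.0445) = 1.02 × 10^-6 M
Check: 0.0023% ionized — well under 5%, approximation valid.
pH = −log(1.02 × 10^-6) = 5.99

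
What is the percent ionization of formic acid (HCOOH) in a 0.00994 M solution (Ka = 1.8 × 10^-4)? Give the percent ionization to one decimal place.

12.6%

HCOOH ⇌ HCOO- + H+; let x = [H+] at equilibrium.
Solve x² + 0.00018x − 1.79e-06 = 0 → x = 1.25 × 10^-3 M
% ionization = x/C₀ × 100% = 1.25 × 10^-3/0.00994 × 100% = 12.6%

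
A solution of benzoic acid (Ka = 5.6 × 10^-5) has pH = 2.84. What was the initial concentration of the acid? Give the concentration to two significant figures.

[H+] = 10^(-2.84) = 1.45 × 10^-3 M = x
Ka = x²/(C₀ − x) ⇒ C₀ = x + x²/Ka
C₀ = 1.45 × 10^-3 + (1.45 × 10^-3)²/(5.6 × 10^-5) = 3.90 × 10^-2 M

C₀ = 3.9 × 10^-2 M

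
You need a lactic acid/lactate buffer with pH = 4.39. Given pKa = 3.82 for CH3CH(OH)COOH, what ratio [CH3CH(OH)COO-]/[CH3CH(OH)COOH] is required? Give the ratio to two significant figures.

pH = pKa + log(r) ⇒ log(r) = 4.39 − 3.82 = +0.57
r = [CH3CH(OH)COO-]/[CH3CH(OH)COOH] = 10^(+0.57) = 3.72

ratio = 3.7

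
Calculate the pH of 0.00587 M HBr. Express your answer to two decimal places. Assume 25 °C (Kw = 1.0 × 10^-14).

pH = 2.23

HBr is a strong acid and dissociates completely, so [H+] = 0.00587 M.
pH = -log(0.00587) = 2.23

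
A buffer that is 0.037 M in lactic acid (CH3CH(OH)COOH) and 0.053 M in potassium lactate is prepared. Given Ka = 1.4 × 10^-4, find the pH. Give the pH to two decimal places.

pKa = −log(1.4 × 10^-4) = 3.854
Henderson–Hasselbalch: pH = pKa + log([CH3CH(OH)COO-]/[CH3CH(OH)COOH]) = 3.854 + log(0.053/0.037)
pH = 3.854 + (+0.156) = 4.01

pH = 4.01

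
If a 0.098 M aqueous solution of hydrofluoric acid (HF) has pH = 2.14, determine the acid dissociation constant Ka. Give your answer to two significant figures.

Ka = 5.8 × 10^-4

[H+] = 10^(-2.14) = 7.24 × 10^-3 M
At equilibrium [HA] = 0.098 − 7.24 × 10^-3 = 9.08 × 10^-2 M
Ka = [H+][A-]/[HA] = (7.24 × 10^-3)² / 9.08 × 10^-2 = 5.8 × 10^-4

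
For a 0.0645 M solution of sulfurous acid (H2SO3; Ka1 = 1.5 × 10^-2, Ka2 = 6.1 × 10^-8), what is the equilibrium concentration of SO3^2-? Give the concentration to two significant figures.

First ionization gives [H+] ≈ [HSO3-] = 2.45 × 10^-2 M.
Second step: Ka2 = [H+][SO3^2-]/[HSO3-] ≈ [SO3^2-] (since [H+] ≈ [HSO3-]).
So [SO3^2-] ≈ Ka2.

6.1 × 10^-8 M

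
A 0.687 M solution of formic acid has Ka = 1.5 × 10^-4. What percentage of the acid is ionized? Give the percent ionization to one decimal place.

1.5%

HCOOH ⇌ HCOO- + H+; let x = [H+] at equilibrium.
x ≈ √(Ka·C₀) = √(1.5 × 10^-4 × 0.687) = 1.02 × 10^-2 M
Fraction ionized = 1.02 × 10^-2 / 0.687 = 0.0148 → 1.5%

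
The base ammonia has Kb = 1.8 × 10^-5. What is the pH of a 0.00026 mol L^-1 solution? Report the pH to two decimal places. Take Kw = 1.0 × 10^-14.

NH3 + H2O ⇌ NH4+ + OH-
Kb = [OH-]²/(0.00026 − [OH-]) = 1.8 × 10^-5
[OH-] is not negligible relative to C₀; solve [OH-]² + 1.8e-05·[OH-] − 4.68e-09 = 0.
[OH-] = [−1.8e-05 + √(1.8e-05² + 1.87e-08)]/2 = 6.00 × 10^-5 M
pOH = 4.22, so pH = 14.00 − pOH = 9.78

pH = 9.78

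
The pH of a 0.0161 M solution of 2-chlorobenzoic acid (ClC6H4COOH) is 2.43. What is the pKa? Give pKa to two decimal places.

pKa = 2.95

[H+] = 10^(-2.43) = 3.72 × 10^-3 M
At equilibrium [HA] = 0.0161 − 3.72 × 10^-3 = 1.24 × 10^-2 M
Ka = [H+][A-]/[HA] = (3.72 × 10^-3)² / 1.24 × 10^-2 = 1.12 × 10^-3
pKa = -log(1.12 × 10^-3) = 2.95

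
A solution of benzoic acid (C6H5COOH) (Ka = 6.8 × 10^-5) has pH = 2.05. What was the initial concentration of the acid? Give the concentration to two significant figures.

C₀ = 1.2 M

[H+] = 10^(-2.05) = 8.91 × 10^-3 M = x
Ka = x²/(C₀ − x) ⇒ C₀ = x + x²/Ka
C₀ = 8.91 × 10^-3 + (8.91 × 10^-3)²/(6.8 × 10^-5) = 1.18 M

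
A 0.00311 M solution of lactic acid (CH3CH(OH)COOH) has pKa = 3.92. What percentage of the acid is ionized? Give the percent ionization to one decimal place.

CH3CH(OH)COOH ⇌ CH3CH(OH)COO- + H+; let x = [H+] at equilibrium.
Ka = 10^(−3.92) = 1.20 × 10^-4
Solve x² + 0.00012x − 3.73e-07 = 0 → x = 5.54 × 10^-4 M
Fraction ionized = 5.54 × 10^-4 / 0.00311 = 0.1781 → 17.8%

17.8%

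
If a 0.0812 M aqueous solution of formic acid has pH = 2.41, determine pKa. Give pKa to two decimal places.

pKa = 3.71

[H+] = 10^(-2.41) = 3.89 × 10^-3 M
At equilibrium [HA] = 0.0812 − 3.89 × 10^-3 = 7.73 × 10^-2 M
Ka = [H+][A-]/[HA] = (3.89 × 10^-3)² / 7.73 × 10^-2 = 1.96 × 10^-4
pKa = -log(1.96 × 10^-4) = 3.71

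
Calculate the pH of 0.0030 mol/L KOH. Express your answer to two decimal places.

KOH is a strong base; [OH-] = 0.003 M.
pOH = -log(0.003) = 2.52
pH = 14.00 - 2.52 = 11.48

pH = 11.48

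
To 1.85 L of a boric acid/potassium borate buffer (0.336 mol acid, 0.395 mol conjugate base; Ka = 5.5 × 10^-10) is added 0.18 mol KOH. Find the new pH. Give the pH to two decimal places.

pH = 9.83

OH- converts B(OH)3 to B(OH)4-: B(OH)3 → 0.156 mol, B(OH)4- → 0.575 mol.
pKa = −log(5.5 × 10^-10) = 9.260
pH = pKa + log([A⁻]/[HA]) = 9.260 + log(0.575/0.156) = 9.260 +0.567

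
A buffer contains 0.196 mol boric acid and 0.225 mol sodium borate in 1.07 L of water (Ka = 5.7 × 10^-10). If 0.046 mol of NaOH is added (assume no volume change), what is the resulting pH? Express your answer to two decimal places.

After neutralization: n(B(OH)3) = 0.15 mol, n(B(OH)4-) = 0.271 mol.
pKa = −log(5.7 × 10^-10) = 9.244
pH = pKa + log([A⁻]/[HA]) = 9.244 + log(0.271/0.15) = 9.244 +0.257

pH = 9.50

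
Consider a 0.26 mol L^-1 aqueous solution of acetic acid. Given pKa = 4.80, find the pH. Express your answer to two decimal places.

pH = 2.69

CH3COOH ⇌ CH3COO- + H+
Ka = 10^(−4.80) = 1.58 × 10^-5
From the ICE table, Ka = [H+]²/(0.26 − [H+]) = 1.58 × 10^-5.
Since Ka ≪ C₀, [H+] ≈ √(Ka·C₀) = 2.03 × 10^-3 M.
Check: 0.78% ionized — well under 5%, approximation valid.
pH = −log[H+] = −log(2.03 × 10^-3) = 2.69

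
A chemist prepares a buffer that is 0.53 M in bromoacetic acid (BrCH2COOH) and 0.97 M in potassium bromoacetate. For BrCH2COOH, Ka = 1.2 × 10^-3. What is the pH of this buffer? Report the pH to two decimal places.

pH = 3.18

pKa = −log(1.2 × 10^-3) = 2.921
Using pH = pKa + log([base]/[acid]) with [base]/[acid] = 0.97/0.53:
pH = 2.921 + (+0.262) = 3.18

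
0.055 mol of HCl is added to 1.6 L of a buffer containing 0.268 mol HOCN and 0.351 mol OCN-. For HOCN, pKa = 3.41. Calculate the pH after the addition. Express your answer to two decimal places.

pH = 3.37

After neutralization: n(HOCN) = 0.323 mol, n(OCN-) = 0.296 mol.
pH = pKa + log(n_OCN-/n_HOCN) = 3.41 + log(0.296/0.323) = 3.41 + (-0.038)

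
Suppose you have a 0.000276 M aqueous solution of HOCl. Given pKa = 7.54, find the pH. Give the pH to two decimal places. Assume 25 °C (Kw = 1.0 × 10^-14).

HOCl ⇌ OCl- + H+
Ka = 10^(−7.54) = 2.88 × 10^-8
Ka = x²/(0.000276 − x) = 2.88 × 10^-8
Assume x ≪ 0.000276: x ≈ √(2.88 × 10^-8 × 0.000276) = 2.82 × 10^-6 M
(x/C₀ = 1% < 5%, so the approximation holds.)
pH = −log(2.82 × 10^-6) = 5.55

pH = 5.55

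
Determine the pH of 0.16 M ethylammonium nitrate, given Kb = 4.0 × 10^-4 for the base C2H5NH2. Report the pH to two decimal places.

C2H5NH3+ is the conjugate acid of the weak base C2H5NH2.
Ka = Kw/Kb = 1.0×10^-14 / 4.0 × 10^-4 = 2.50 × 10^-11
Ka = [H+]²/(0.16 − [H+]) = 2.50 × 10^-11
Assume [H+] ≪ 0.16: [H+] ≈ √(2.50 × 10^-11 × 0.16) = 2.00 × 10^-6 M
Check: 0.0012% ionized — well under 5%, approximation valid.
pH = −log[H+] = −log(2.00 × 10^-6) = 5.70

pH = 5.70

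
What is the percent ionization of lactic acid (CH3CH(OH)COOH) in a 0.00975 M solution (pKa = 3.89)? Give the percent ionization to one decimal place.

10.9%

CH3CH(OH)COOH ⇌ CH3CH(OH)COO- + H+; let x = [H+] at equilibrium.
Ka = 10^(−3.89) = 1.29 × 10^-4
Ka = x²/(C₀ − x); solving the quadratic gives x = 1.06 × 10^-3 M.
Fraction ionized = 1.06 × 10^-3 / 0.00975 = 0.1087 → 10.9%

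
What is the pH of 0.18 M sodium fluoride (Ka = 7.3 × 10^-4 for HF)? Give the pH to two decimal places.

F- is the conjugate base of the weak acid HF.
Kb = Kw/Ka = 1.0×10^-14 / 7.3 × 10^-4 = 1.37 × 10^-11
Kb = x²/(0.18 − x) = 1.37 × 10^-11
Neglecting x in the denominator: x = √(1.37 × 10^-11 × 0.18) = 1.57 × 10^-6 M
Check: 0.00087% ionized — well under 5%, approximation valid.
pOH = 5.80, so pH = 14.00 − pOH = 8.20

pH = 8.20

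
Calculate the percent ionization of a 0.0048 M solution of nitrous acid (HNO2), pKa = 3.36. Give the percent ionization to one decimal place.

26.0%

HNO2 ⇌ NO2- + H+; let x = [H+] at equilibrium.
Ka = 10^(−3.36) = 4.37 × 10^-4
Ka = x²/(C₀ − x); solving the quadratic gives x = 1.25 × 10^-3 M.
% ionization = x/C₀ × 100% = 1.25 × 10^-3/0.0048 × 100% = 26.0%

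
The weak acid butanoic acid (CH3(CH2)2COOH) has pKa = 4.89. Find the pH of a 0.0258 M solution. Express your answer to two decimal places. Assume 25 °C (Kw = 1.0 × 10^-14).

pH = 3.24

CH3(CH2)2COOH ⇌ CH3(CH2)2COO- + H+
Ka = 10^(−4.89) = 1.29 × 10^-5
Let x = [H+] at equilibrium. Ka = x²/(0.0258 − x).
Since Ka ≪ C₀, x ≈ √(Ka·C₀) = 5.77 × 10^-4 M.
(x/C₀ = 2.2% < 5%, so the approximation holds.)
pH = −log(5.77 × 10^-4) = 3.24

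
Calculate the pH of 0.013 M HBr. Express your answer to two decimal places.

pH = 1.89

HBr is a strong acid and dissociates completely, so [H+] = 0.013 M.
pH = -log(0.013) = 1.89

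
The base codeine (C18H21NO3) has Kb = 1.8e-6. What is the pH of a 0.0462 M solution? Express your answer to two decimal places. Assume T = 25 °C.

C18H21NO3 + H2O ⇌ C18H22NO3+ + OH-
Kb = x²/(0.0462 − x) = 1.8 × 10^-6
Assume x ≪ 0.0462: x ≈ √(1.8 × 10^-6 × 0.0462) = 2.88 × 10^-4 M
pOH = −log(2.88 × 10^-4) = 3.54; pH = 14.00 − 3.54 = 10.46

pH = 10.46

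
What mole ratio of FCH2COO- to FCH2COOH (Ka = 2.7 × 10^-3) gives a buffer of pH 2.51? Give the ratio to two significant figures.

ratio = 0.87

pKa = -log(2.7 × 10^-3) = 2.569
pH = pKa + log(r) ⇒ log(r) = 2.51 − 2.569 = -0.059
r = [FCH2COO-]/[FCH2COOH] = 10^(-0.059) = 0.873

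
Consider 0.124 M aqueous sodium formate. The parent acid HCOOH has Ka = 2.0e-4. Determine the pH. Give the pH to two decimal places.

pH = 8.40

HCOO- is the conjugate base of the weak acid HCOOH.
Kb = Kw/Ka = 1.0×10^-14 / 2.0 × 10^-4 = 5.00 × 10^-11
From the ICE table, Kb = [OH-]²/(0.124 − [OH-]) = 5.00 × 10^-11.
Since Kb ≪ C₀, [OH-] ≈ √(Kb·C₀) = 2.49 × 10^-6 M.
Check: 0.002% ionized — well under 5%, approximation valid.
pOH = 5.60, so pH = 14.00 − pOH = 8.40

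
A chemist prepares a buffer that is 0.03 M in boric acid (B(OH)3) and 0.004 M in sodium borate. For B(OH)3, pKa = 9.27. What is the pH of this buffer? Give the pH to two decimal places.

pH = 8.39

Henderson–Hasselbalch: pH = pKa + log([B(OH)4-]/[B(OH)3]) = 9.27 + log(0.004/0.03)
pH = 9.27 + (-0.875) = 8.39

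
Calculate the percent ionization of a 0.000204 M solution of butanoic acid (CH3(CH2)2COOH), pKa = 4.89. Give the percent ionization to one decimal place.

CH3(CH2)2COOH ⇌ CH3(CH2)2COO- + H+; let x = [H+] at equilibrium.
Ka = 10^(−4.89) = 1.29 × 10^-5
Solve x² + 1.29e-05x − 2.63e-09 = 0 → x = 4.53 × 10^-5 M
% ionization = x/C₀ × 100% = 4.53 × 10^-5/0.000204 × 100% = 22.2%

22.2%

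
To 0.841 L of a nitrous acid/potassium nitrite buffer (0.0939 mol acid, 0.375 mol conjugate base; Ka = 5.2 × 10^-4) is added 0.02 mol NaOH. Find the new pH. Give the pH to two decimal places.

pH = 4.01

After neutralization: n(HNO2) = 0.0739 mol, n(NO2-) = 0.395 mol.
pKa = −log(5.2 × 10^-4) = 3.284
pH = pKa + log(n_NO2-/n_HNO2) = 3.284 + log(0.395/0.0739) = 3.284 + (+0.728)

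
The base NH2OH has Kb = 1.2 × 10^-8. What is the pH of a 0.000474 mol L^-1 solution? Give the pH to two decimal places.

pH = 8.38

NH2OH + H2O ⇌ NH3OH+ + OH-
From the ICE table, Kb = [OH-]²/(0.000474 − [OH-]) = 1.2 × 10^-8.
Neglecting [OH-] in the denominator: [OH-] = √(1.2 × 10^-8 × 0.000474) = 2.38 × 10^-6 M
pOH = −log(2.38 × 10^-6) = 5.62; pH = 14.00 − 5.62 = 8.38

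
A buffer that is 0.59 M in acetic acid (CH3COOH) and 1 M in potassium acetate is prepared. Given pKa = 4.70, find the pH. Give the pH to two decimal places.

pH = pKa + log([A⁻]/[HA]) = 4.70 + log(1/0.59)
pH = 4.70 + (+0.229) = 4.93

pH = 4.93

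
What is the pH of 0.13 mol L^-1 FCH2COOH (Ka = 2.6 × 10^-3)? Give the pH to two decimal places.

FCH2COOH ⇌ FCH2COO- + H+
From the ICE table, Ka = [H+]²/(0.13 − [H+]) = 2.6 × 10^-3.
The 5% rule fails; solving [H+]² + Ka·[H+] − Ka·C₀ = 0 exactly:
[H+] = [−0.0026 + √(0.0026² + 0.00135)]/2 = 1.71 × 10^-2 M
pH = −log[H+] = −log(1.71 × 10^-2) = 1.77

pH = 1.77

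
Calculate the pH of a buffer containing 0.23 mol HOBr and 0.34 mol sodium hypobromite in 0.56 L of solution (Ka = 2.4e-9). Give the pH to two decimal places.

pKa = −log(2.4 × 10^-9) = 8.620
Henderson–Hasselbalch: pH = pKa + log([OBr-]/[HOBr]) = 8.620 + log(0.34/0.23)
pH = 8.620 + (+0.170) = 8.79

pH = 8.79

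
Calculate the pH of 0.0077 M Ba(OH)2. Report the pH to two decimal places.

Ba(OH)2 is a strong base (each formula unit releases 2 OH-); [OH-] = 0.0154 M.
pOH = -log(0.0154) = 1.81
pH = 14.00 - 1.81 = 12.19

pH = 12.19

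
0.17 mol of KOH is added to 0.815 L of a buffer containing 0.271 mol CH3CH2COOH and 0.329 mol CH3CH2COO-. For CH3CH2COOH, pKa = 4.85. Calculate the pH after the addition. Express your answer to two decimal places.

OH- converts CH3CH2COOH to CH3CH2COO-: CH3CH2COOH → 0.101 mol, CH3CH2COO- → 0.499 mol.
pH = pKa + log([A⁻]/[HA]) = 4.85 + log(0.499/0.101) = 4.85 +0.694

pH = 5.54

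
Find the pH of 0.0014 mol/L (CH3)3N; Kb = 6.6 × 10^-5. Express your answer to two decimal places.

(CH3)3N + H2O ⇌ (CH3)3NH+ + OH-
Kb = x²/(0.0014 − x) = 6.6 × 10^-5
Here C₀/Kb ≈ 21.2, so the small-x approximation fails. Use the quadratic:
x = [−6.6e-05 + √(6.6e-05² + 3.7e-07)]/2 = 2.73 × 10^-4 M
pOH = −log(2.73 × 10^-4) = 3.56; pH = 14.00 − 3.56 = 10.44

pH = 10.44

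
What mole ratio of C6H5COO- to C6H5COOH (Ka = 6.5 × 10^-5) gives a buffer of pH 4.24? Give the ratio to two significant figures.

ratio = 1.1

pKa = -log(6.5 × 10^-5) = 4.187
pH = pKa + log(r) ⇒ log(r) = 4.24 − 4.187 = +0.053
r = [C6H5COO-]/[C6H5COOH] = 10^(+0.053) = 1.13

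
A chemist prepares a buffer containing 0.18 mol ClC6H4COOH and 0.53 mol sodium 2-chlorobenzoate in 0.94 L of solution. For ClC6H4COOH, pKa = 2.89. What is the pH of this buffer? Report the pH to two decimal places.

pH = 3.36

Henderson–Hasselbalch: pH = pKa + log([ClC6H4COO-]/[ClC6H4COOH]) = 2.89 + log(0.53/0.18)
pH = 2.89 + (+0.469) = 3.36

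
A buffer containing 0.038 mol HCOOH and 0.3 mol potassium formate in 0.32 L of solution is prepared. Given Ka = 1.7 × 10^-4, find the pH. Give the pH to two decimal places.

pKa = −log(1.7 × 10^-4) = 3.770
Using pH = pKa + log([base]/[acid]) with [base]/[acid] = 0.3/0.038:
pH = 3.770 + (+0.897) = 4.67

pH = 4.67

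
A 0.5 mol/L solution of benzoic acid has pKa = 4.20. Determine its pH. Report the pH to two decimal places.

pH = 2.25

C6H5COOH ⇌ C6H5COO- + H+
Ka = 10^(−4.20) = 6.31 × 10^-5
From the ICE table, Ka = x²/(0.5 − x) = 6.31 × 10^-5.
Neglecting x in the denominator: x = √(6.31 × 10^-5 × 0.5) = 5.62 × 10^-3 M
Check: 1.1% ionized — well under 5%, approximation valid.
pH = −log(5.62 × 10^-3) = 2.25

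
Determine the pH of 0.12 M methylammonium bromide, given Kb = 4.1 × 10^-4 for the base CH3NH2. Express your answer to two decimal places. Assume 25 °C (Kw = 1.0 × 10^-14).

CH3NH3+ is the conjugate acid of the weak base CH3NH2.
Ka = Kw/Kb = 1.0×10^-14 / 4.1 × 10^-4 = 2.44 × 10^-11
From the ICE table, Ka = [H+]²/(0.12 − [H+]) = 2.44 × 10^-11.
Since Ka ≪ C₀, [H+] ≈ √(Ka·C₀) = 1.71 × 10^-6 M.
pH = −log(1.71 × 10^-6) = 5.77

pH = 5.77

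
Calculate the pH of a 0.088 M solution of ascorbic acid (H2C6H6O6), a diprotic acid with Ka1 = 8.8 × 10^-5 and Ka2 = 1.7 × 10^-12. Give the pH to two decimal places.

Ka1 ≫ Ka2, so treat the first dissociation as the only significant source of H+.
Ka1 = x²/(0.088 − x) = 8.8 × 10^-5
x ≈ √(8.8 × 10^-5 × 0.088) = 2.78 × 10^-3 M
pH = −log(2.78 × 10^-3) = 2.56

pH = 2.56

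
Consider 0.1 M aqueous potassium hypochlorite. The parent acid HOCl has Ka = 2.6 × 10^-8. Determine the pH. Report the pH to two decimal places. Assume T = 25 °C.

pH = 10.29

OCl- is the conjugate base of the weak acid HOCl.
Kb = Kw/Ka = 1.0×10^-14 / 2.6 × 10^-8 = 3.85 × 10^-7
From the ICE table, Kb = x²/(0.1 − x) = 3.85 × 10^-7.
Assume x ≪ 0.1: x ≈ √(3.85 × 10^-7 × 0.1) = 1.96 × 10^-4 M
Check: 0.2% ionized — well under 5%, approximation valid.
pOH = −log(1.96 × 10^-4) = 3.71; pH = 14.00 − 3.71 = 10.29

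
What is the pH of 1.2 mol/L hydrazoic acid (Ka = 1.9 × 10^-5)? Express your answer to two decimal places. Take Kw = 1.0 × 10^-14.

pH = 2.32

HN3 ⇌ N3- + H+
Let x = [H+] at equilibrium. Ka = x²/(1.2 − x).
Since Ka ≪ C₀, x ≈ √(Ka·C₀) = 4.77 × 10^-3 M.
Check: 0.4% ionized — well under 5%, approximation valid.
pH = −log[H+] = −log(4.77 × 10^-3) = 2.32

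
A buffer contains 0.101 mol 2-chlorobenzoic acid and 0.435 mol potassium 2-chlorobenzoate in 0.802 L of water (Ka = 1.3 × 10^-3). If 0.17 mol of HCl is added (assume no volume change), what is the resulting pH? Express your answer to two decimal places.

Added H+ converts ClC6H4COO- to ClC6H4COOH: ClC6H4COOH → 0.271 mol, ClC6H4COO- → 0.265 mol.
pKa = −log(1.3 × 10^-3) = 2.886
pH = pKa + log([A⁻]/[HA]) = 2.886 + log(0.265/0.271) = 2.886 -0.010

pH = 2.88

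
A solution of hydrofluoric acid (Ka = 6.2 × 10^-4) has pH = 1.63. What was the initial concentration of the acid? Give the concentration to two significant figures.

C₀ = 9.1 × 10^-1 M

[H+] = 10^(-1.63) = 2.34 × 10^-2 M = x
Ka = x²/(C₀ − x) ⇒ C₀ = x + x²/Ka
C₀ = 2.34 × 10^-2 + (2.34 × 10^-2)²/(6.2 × 10^-4) = 9.07 × 10^-1 M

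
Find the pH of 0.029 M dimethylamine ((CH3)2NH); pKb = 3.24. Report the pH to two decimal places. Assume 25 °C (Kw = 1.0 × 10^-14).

(CH3)2NH + H2O ⇌ (CH3)2NH2+ + OH-
Kb = 10^(−3.24) = 5.75 × 10^-4
From the ICE table, Kb = x²/(0.029 − x) = 5.75 × 10^-4.
Here C₀/Kb ≈ 50.4, so the small-x approximation fails. Use the quadratic:
x = [−0.000575 + √(0.000575² + 6.67e-05)]/2 = 3.81 × 10^-3 M
pOH = −log(3.81 × 10^-3) = 2.42; pH = 14.00 − 2.42 = 11.58

pH = 11.58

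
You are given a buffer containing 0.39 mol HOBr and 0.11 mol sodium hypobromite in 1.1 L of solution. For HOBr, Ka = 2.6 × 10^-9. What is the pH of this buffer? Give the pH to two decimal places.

pKa = −log(2.6 × 10^-9) = 8.585
Using pH = pKa + log([base]/[acid]) with [base]/[acid] = 0.11/0.39:
pH = 8.585 + (-0.550) = 8.04

pH = 8.04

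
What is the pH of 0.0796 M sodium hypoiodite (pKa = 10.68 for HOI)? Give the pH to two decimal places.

pH = 11.77

OI- is the conjugate base of the weak acid HOI.
Ka = 10^(−10.68) = 2.09 × 10^-11
Kb = Kw/Ka = 1.0×10^-14 / 2.09 × 10^-11 = 4.78 × 10^-4
From the ICE table, Kb = x²/(0.0796 − x) = 4.78 × 10^-4.
The 5% rule fails; solving x² + Kb·x − Kb·C₀ = 0 exactly:
x = (−Kb + √(Kb² + 4·Kb·C₀))/2 = 5.93 × 10^-3 M
pOH = −log(5.93 × 10^-3) = 2.23; pH = 14.00 − 2.23 = 11.77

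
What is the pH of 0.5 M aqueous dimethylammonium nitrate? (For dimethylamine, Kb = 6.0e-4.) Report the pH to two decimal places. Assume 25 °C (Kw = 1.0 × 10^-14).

pH = 5.54

(CH3)2NH2+ is the conjugate acid of the weak base (CH3)2NH.
Ka = Kw/Kb = 1.0×10^-14 / 6.0 × 10^-4 = 1.67 × 10^-11
From the ICE table, Ka = [H+]²/(0.5 − [H+]) = 1.67 × 10^-11.
Neglecting [H+] in the denominator: [H+] = √(1.67 × 10^-11 × 0.5) = 2.89 × 10^-6 M
([H+]/C₀ = 0.00058% < 5%, so the approximation holds.)
pH = −log[H+] = −log(2.89 × 10^-6) = 5.54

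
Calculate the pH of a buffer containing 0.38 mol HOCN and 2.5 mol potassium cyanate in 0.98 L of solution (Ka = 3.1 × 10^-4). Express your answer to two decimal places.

pH = 4.33

pKa = −log(3.1 × 10^-4) = 3.509
Using pH = pKa + log([base]/[acid]) with [base]/[acid] = 2.5/0.38:
pH = 3.509 + (+0.818) = 4.33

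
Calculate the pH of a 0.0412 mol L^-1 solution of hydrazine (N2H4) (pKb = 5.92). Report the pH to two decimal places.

N2H4 + H2O ⇌ N2H5+ + OH-
Kb = 10^(−5.92) = 1.20 × 10^-6
Kb = [OH-]²/(0.0412 − [OH-]) = 1.20 × 10^-6
Neglecting [OH-] in the denominator: [OH-] = √(1.20 × 10^-6 × 0.0412) = 2.22 × 10^-4 M
pOH = −log(2.22 × 10^-4) = 3.65; pH = 14.00 − 3.65 = 10.35

pH = 10.35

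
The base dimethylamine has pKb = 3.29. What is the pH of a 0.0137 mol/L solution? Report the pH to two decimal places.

pH = 11.38

(CH3)2NH + H2O ⇌ (CH3)2NH2+ + OH-
Kb = 10^(−3.29) = 5.13 × 10^-4
Kb = [OH-]²/(0.0137 − [OH-]) = 5.13 × 10^-4
Here C₀/Kb ≈ 26.7, so the small-[OH-] approximation fails. Use the quadratic:
[OH-] = (−Kb + √(Kb² + 4·Kb·C₀))/2 = 2.41 × 10^-3 M
pOH = −log(2.41 × 10^-3) = 2.62; pH = 14.00 − 2.62 = 11.38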